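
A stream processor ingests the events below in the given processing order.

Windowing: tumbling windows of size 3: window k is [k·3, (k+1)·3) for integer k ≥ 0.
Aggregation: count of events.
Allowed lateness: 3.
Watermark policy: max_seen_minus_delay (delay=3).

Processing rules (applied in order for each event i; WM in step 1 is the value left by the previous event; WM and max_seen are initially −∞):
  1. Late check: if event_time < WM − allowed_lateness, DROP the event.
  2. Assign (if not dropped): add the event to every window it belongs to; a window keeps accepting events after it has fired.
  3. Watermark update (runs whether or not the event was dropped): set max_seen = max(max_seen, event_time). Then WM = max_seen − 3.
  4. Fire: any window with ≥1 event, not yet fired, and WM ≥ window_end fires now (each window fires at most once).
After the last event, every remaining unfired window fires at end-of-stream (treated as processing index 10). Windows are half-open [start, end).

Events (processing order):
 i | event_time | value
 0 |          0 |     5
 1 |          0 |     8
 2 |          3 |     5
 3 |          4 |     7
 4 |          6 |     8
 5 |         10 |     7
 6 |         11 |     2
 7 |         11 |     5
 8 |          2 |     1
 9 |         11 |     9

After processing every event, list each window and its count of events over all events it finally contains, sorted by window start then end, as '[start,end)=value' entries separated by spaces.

i=0 t=0 v=5: → [0,3); WM=-3
i=1 t=0 v=8: → [0,3); WM=-3
i=2 t=3 v=5: → [3,6); WM=0
i=3 t=4 v=7: → [3,6); WM=1
i=4 t=6 v=8: → [6,9); WM=3; [0,3) fires=2
i=5 t=10 v=7: → [9,12); WM=7; [3,6) fires=2
i=6 t=11 v=2: → [9,12); WM=8
i=7 t=11 v=5: → [9,12); WM=8
i=8 t=2 v=1: DROP (t<8-3); WM=8
i=9 t=11 v=9: → [9,12); WM=8

[0,3)=2 [3,6)=2 [6,9)=1 [9,12)=4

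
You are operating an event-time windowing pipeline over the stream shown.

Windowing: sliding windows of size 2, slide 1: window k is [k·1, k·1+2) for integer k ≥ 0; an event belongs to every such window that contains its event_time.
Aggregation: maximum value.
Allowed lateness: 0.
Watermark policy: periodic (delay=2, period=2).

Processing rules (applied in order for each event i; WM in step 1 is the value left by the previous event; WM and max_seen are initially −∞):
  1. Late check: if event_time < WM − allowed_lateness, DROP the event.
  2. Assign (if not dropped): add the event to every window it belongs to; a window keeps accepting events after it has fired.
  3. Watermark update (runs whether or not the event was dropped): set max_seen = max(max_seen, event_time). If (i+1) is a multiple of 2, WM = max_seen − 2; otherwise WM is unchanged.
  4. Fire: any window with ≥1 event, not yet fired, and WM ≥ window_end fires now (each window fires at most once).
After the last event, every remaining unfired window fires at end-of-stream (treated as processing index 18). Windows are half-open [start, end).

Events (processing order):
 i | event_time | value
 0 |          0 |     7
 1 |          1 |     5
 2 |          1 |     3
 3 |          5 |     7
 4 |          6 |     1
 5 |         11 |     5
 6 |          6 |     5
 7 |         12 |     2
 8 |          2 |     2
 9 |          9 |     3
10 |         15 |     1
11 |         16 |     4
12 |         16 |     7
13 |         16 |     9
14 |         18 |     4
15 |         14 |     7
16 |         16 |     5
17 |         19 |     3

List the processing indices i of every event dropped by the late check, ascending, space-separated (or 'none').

6 8 9

i=0 t=0 v=7: → [0,2); WM=−∞
i=1 t=1 v=5: → [1,3),[0,2); WM=-1
i=2 t=1 v=3: → [1,3),[0,2); WM=-1
i=3 t=5 v=7: → [5,7),[4,6); WM=3; [0,2) fires=7 [1,3) fires=5
i=4 t=6 v=1: → [6,8),[5,7); WM=3
i=5 t=11 v=5: → [11,13),[10,12); WM=9; [4,6) fires=7 [5,7) fires=7 [6,8) fires=1
i=6 t=6 v=5: DROP (t<9-0); WM=9
i=7 t=12 v=2: → [12,14),[11,13); WM=10
i=8 t=2 v=2: DROP (t<10-0); WM=10
i=9 t=9 v=3: DROP (t<10-0); WM=10
i=10 t=15 v=1: → [15,17),[14,16); WM=10
i=11 t=16 v=4: → [16,18),[15,17); WM=14; [10,12) fires=5 [11,13) fires=5 [12,14) fires=2
i=12 t=16 v=7: → [16,18),[15,17); WM=14
i=13 t=16 v=9: → [16,18),[15,17); WM=14
i=14 t=18 v=4: → [18,20),[17,19); WM=14
i=15 t=14 v=7: → [14,16),[13,15); WM=16; [13,15) fires=7 [14,16) fires=7
i=16 t=16 v=5: → [16,18),[15,17); WM=16
i=17 t=19 v=3: → [19,21),[18,20); WM=17; [15,17) fires=9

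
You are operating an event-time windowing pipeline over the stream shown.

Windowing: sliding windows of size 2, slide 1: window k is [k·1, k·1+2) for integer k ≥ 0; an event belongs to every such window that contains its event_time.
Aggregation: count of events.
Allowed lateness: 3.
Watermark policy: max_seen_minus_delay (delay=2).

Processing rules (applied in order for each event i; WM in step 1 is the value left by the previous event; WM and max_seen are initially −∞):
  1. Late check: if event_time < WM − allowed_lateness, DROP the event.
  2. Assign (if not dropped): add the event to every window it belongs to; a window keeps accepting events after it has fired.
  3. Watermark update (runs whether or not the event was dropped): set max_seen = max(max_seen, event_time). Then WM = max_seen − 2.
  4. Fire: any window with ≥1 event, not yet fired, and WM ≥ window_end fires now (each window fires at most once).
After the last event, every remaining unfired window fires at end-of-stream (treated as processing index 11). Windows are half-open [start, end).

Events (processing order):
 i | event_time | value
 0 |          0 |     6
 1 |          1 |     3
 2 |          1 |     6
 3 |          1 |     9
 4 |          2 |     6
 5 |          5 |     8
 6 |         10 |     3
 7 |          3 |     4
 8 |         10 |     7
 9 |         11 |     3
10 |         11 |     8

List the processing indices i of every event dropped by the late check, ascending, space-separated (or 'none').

7

i=0 t=0 v=6: → [0,2); WM=-2
i=1 t=1 v=3: → [1,3),[0,2); WM=-1
i=2 t=1 v=6: → [1,3),[0,2); WM=-1
i=3 t=1 v=9: → [1,3),[0,2); WM=-1
i=4 t=2 v=6: → [2,4),[1,3); WM=0
i=5 t=5 v=8: → [5,7),[4,6); WM=3; [0,2) fires=4 [1,3) fires=4
i=6 t=10 v=3: → [10,12),[9,11); WM=8; [2,4) fires=1 [4,6) fires=1 [5,7) fires=1
i=7 t=3 v=4: DROP (t<8-3); WM=8
i=8 t=10 v=7: → [10,12),[9,11); WM=8
i=9 t=11 v=3: → [11,13),[10,12); WM=9
i=10 t=11 v=8: → [11,13),[10,12); WM=9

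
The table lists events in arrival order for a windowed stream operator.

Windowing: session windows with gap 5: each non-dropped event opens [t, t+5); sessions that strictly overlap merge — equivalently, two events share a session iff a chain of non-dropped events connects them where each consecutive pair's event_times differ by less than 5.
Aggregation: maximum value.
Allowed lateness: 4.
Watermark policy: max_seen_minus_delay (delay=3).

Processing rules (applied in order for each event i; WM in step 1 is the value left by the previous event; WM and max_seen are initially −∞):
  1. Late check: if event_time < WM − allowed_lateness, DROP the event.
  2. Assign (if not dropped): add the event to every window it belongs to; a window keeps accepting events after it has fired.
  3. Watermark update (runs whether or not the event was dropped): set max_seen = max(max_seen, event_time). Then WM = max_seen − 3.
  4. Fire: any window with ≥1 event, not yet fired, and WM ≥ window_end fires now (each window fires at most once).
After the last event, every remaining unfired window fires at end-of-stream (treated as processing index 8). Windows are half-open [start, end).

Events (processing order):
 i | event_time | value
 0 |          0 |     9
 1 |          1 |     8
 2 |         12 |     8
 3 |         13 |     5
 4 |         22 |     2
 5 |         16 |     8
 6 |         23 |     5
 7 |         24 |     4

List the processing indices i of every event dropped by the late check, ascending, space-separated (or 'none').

i=0 t=0 v=9: → [0,5); WM=-3
i=1 t=1 v=8: → [0,6); WM=-2
i=2 t=12 v=8: → [12,17); WM=9
i=3 t=13 v=5: → [12,18); WM=10
i=4 t=22 v=2: → [22,27); WM=19
i=5 t=16 v=8: → [12,21); WM=19
i=6 t=23 v=5: → [22,28); WM=20
i=7 t=24 v=4: → [22,29); WM=21

none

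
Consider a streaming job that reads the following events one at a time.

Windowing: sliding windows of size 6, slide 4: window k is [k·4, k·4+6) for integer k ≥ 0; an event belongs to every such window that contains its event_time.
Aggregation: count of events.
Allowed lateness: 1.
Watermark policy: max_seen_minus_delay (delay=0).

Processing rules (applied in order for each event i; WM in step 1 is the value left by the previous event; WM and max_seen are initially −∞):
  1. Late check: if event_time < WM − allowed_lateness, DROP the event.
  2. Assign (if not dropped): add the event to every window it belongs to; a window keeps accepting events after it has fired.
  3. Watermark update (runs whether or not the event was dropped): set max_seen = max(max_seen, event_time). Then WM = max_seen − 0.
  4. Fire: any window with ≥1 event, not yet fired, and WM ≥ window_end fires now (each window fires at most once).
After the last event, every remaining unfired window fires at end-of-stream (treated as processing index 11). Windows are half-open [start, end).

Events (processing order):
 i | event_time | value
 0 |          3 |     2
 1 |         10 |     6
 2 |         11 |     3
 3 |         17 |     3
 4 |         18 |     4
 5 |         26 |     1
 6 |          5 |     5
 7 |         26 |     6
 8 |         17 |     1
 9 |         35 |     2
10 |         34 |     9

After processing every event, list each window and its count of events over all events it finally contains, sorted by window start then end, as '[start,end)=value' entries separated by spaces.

i=0 t=3 v=2: → [0,6); WM=3
i=1 t=10 v=6: → [8,14); WM=10; [0,6) fires=1
i=2 t=11 v=3: → [8,14); WM=11
i=3 t=17 v=3: → [16,22),[12,18); WM=17; [8,14) fires=2
i=4 t=18 v=4: → [16,22); WM=18; [12,18) fires=1
i=5 t=26 v=1: → [24,30); WM=26; [16,22) fires=2
i=6 t=5 v=5: DROP (t<26-1); WM=26
i=7 t=26 v=6: → [24,30); WM=26
i=8 t=17 v=1: DROP (t<26-1); WM=26
i=9 t=35 v=2: → [32,38); WM=35; [24,30) fires=2
i=10 t=34 v=9: → [32,38); WM=35

[0,6)=1 [8,14)=2 [12,18)=1 [16,22)=2 [24,30)=2 [32,38)=2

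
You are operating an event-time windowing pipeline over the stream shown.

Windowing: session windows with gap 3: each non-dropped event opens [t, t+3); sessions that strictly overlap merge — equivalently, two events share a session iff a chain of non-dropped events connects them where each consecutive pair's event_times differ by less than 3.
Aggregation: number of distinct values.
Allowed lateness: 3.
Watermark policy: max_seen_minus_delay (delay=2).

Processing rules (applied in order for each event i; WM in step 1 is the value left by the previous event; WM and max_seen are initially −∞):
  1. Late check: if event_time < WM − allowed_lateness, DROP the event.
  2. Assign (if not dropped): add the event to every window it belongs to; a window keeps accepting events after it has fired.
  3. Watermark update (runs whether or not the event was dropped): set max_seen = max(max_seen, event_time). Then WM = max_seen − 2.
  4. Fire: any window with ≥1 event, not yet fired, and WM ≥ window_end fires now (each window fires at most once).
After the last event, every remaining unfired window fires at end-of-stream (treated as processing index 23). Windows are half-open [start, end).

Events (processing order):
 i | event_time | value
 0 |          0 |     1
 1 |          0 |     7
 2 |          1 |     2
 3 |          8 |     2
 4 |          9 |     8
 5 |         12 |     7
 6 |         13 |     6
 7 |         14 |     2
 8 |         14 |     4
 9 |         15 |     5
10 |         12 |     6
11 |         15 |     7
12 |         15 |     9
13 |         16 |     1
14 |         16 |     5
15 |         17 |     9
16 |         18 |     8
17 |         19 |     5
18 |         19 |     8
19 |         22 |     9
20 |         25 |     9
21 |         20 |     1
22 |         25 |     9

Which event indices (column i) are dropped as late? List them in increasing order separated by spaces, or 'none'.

i=0 t=0 v=1: → [0,3); WM=-2
i=1 t=0 v=7: → [0,3); WM=-2
i=2 t=1 v=2: → [0,4); WM=-1
i=3 t=8 v=2: → [8,11); WM=6
i=4 t=9 v=8: → [8,12); WM=7
i=5 t=12 v=7: → [12,15); WM=10
i=6 t=13 v=6: → [12,16); WM=11
i=7 t=14 v=2: → [12,17); WM=12
i=8 t=14 v=4: → [12,17); WM=12
i=9 t=15 v=5: → [12,18); WM=13
i=10 t=12 v=6: → [12,18); WM=13
i=11 t=15 v=7: → [12,18); WM=13
i=12 t=15 v=9: → [12,18); WM=13
i=13 t=16 v=1: → [12,19); WM=14
i=14 t=16 v=5: → [12,19); WM=14
i=15 t=17 v=9: → [12,20); WM=15
i=16 t=18 v=8: → [12,21); WM=16
i=17 t=19 v=5: → [12,22); WM=17
i=18 t=19 v=8: → [12,22); WM=17
i=19 t=22 v=9: → [22,25); WM=20
i=20 t=25 v=9: → [25,28); WM=23
i=21 t=20 v=1: → [12,25); WM=23
i=22 t=25 v=9: → [25,28); WM=23

none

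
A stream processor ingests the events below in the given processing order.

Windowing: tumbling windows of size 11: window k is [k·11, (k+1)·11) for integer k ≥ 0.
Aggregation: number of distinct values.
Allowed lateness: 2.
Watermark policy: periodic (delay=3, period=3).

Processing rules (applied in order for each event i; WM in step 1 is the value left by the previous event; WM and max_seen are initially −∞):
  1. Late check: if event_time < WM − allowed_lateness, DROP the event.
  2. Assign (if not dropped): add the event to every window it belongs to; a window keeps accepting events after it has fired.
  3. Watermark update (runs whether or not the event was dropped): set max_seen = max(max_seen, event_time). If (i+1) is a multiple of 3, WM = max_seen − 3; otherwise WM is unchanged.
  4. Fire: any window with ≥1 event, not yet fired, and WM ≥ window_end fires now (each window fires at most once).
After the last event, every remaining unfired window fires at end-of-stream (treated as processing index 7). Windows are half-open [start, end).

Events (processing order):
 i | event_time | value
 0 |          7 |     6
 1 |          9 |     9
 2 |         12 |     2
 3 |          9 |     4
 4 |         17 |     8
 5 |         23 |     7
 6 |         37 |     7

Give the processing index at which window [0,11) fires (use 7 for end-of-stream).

5

i=0 t=7 v=6: → [0,11); WM=−∞
i=1 t=9 v=9: → [0,11); WM=−∞
i=2 t=12 v=2: → [11,22); WM=9
i=3 t=9 v=4: → [0,11); WM=9
i=4 t=17 v=8: → [11,22); WM=9
i=5 t=23 v=7: → [22,33); WM=20; [0,11) fires=3
i=6 t=37 v=7: → [33,44); WM=20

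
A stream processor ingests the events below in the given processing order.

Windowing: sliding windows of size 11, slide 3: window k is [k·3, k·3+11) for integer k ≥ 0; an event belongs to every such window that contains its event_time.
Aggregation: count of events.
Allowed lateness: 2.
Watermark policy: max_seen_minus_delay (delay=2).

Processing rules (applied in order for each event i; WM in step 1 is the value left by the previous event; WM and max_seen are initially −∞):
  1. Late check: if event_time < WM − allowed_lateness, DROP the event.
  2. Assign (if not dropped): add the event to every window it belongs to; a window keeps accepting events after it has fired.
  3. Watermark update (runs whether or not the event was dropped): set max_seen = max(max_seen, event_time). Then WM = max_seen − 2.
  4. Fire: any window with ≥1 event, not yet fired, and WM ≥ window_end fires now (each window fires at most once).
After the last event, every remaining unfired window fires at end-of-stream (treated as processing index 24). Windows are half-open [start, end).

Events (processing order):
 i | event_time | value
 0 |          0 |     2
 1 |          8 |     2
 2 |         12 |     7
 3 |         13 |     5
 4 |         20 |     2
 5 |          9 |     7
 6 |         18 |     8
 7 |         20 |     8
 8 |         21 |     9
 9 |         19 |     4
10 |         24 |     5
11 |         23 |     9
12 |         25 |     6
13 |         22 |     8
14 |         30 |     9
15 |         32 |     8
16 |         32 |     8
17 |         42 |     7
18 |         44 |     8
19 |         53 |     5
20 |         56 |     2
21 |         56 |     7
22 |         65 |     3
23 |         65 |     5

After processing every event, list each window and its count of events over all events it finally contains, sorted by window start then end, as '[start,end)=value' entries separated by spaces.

[0,11)=2 [3,14)=3 [6,17)=3 [9,20)=4 [12,23)=8 [15,26)=9 [18,29)=9 [21,32)=6 [24,35)=5 [27,38)=3 [30,41)=3 [33,44)=1 [36,47)=2 [39,50)=2 [42,53)=2 [45,56)=1 [48,59)=3 [51,62)=3 [54,65)=2 [57,68)=2 [60,71)=2 [63,74)=2

i=0 t=0 v=2: → [0,11); WM=-2
i=1 t=8 v=2: → [6,17),[3,14),[0,11); WM=6
i=2 t=12 v=7: → [12,23),[9,20),[6,17),[3,14); WM=10
i=3 t=13 v=5: → [12,23),[9,20),[6,17),[3,14); WM=11; [0,11) fires=2
i=4 t=20 v=2: → [18,29),[15,26),[12,23); WM=18; [3,14) fires=3 [6,17) fires=3
i=5 t=9 v=7: DROP (t<18-2); WM=18
i=6 t=18 v=8: → [18,29),[15,26),[12,23),[9,20); WM=18
i=7 t=20 v=8: → [18,29),[15,26),[12,23); WM=18
i=8 t=21 v=9: → [21,32),[18,29),[15,26),[12,23); WM=19
i=9 t=19 v=4: → [18,29),[15,26),[12,23),[9,20); WM=19
i=10 t=24 v=5: → [24,35),[21,32),[18,29),[15,26); WM=22; [9,20) fires=4
i=11 t=23 v=9: → [21,32),[18,29),[15,26); WM=22
i=12 t=25 v=6: → [24,35),[21,32),[18,29),[15,26); WM=23; [12,23) fires=7
i=13 t=22 v=8: → [21,32),[18,29),[15,26),[12,23); WM=23
i=14 t=30 v=9: → [30,41),[27,38),[24,35),[21,32); WM=28; [15,26) fires=9
i=15 t=32 v=8: → [30,41),[27,38),[24,35); WM=30; [18,29) fires=9
i=16 t=32 v=8: → [30,41),[27,38),[24,35); WM=30
i=17 t=42 v=7: → [42,53),[39,50),[36,47),[33,44); WM=40; [21,32) fires=6 [24,35) fires=5 [27,38) fires=3
i=18 t=44 v=8: → [42,53),[39,50),[36,47); WM=42; [30,41) fires=3
i=19 t=53 v=5: → [51,62),[48,59),[45,56); WM=51; [33,44) fires=1 [36,47) fires=2 [39,50) fires=2
i=20 t=56 v=2: → [54,65),[51,62),[48,59); WM=54; [42,53) fires=2
i=21 t=56 v=7: → [54,65),[51,62),[48,59); WM=54
i=22 t=65 v=3: → [63,74),[60,71),[57,68); WM=63; [45,56) fires=1 [48,59) fires=3 [51,62) fires=3
i=23 t=65 v=5: → [63,74),[60,71),[57,68); WM=63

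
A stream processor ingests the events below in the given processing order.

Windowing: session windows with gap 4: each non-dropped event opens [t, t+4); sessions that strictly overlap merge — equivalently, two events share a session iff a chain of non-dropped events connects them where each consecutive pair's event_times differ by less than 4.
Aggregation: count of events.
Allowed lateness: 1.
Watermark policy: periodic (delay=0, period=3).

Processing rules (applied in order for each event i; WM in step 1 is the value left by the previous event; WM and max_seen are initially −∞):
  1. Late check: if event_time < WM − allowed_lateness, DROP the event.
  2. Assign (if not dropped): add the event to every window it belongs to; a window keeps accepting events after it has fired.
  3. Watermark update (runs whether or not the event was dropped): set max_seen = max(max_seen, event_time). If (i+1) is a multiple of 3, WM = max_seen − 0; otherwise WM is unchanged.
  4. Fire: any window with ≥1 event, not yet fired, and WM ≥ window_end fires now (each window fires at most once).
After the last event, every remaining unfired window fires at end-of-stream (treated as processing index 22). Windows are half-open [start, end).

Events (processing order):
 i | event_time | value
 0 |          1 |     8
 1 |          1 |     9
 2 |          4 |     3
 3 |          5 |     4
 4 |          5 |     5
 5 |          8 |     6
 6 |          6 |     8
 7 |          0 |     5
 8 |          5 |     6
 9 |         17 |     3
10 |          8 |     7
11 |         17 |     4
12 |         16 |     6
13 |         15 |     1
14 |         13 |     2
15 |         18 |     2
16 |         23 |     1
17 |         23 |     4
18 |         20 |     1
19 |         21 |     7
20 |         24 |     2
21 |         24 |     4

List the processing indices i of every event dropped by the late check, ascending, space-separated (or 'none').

i=0 t=1 v=8: → [1,5); WM=−∞
i=1 t=1 v=9: → [1,5); WM=−∞
i=2 t=4 v=3: → [1,8); WM=4
i=3 t=5 v=4: → [1,9); WM=4
i=4 t=5 v=5: → [1,9); WM=4
i=5 t=8 v=6: → [1,12); WM=8
i=6 t=6 v=8: DROP (t<8-1); WM=8
i=7 t=0 v=5: DROP (t<8-1); WM=8
i=8 t=5 v=6: DROP (t<8-1); WM=8
i=9 t=17 v=3: → [17,21); WM=8
i=10 t=8 v=7: → [1,12); WM=8
i=11 t=17 v=4: → [17,21); WM=17
i=12 t=16 v=6: → [16,21); WM=17
i=13 t=15 v=1: DROP (t<17-1); WM=17
i=14 t=13 v=2: DROP (t<17-1); WM=17
i=15 t=18 v=2: → [16,22); WM=17
i=16 t=23 v=1: → [23,27); WM=17
i=17 t=23 v=4: → [23,27); WM=23
i=18 t=20 v=1: DROP (t<23-1); WM=23
i=19 t=21 v=7: DROP (t<23-1); WM=23
i=20 t=24 v=2: → [23,28); WM=24
i=21 t=24 v=4: → [23,28); WM=24

6 7 8 13 14 18 19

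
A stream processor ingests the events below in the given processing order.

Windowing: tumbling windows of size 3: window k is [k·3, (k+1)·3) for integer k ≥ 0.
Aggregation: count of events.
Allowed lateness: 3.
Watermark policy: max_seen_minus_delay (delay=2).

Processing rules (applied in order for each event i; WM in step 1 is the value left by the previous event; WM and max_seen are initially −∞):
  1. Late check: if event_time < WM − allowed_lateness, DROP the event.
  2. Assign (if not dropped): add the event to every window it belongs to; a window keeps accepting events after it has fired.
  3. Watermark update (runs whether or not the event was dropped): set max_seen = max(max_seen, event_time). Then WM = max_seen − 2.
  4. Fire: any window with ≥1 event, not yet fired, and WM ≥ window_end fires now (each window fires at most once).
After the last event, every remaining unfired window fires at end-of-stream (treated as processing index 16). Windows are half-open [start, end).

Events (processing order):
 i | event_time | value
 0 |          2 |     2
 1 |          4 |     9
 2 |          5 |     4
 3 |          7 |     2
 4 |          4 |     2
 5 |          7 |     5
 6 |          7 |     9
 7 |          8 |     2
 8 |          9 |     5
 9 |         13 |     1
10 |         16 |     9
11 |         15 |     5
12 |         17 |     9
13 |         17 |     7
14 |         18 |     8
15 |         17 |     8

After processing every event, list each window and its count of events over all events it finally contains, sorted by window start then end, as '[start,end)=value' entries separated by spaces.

i=0 t=2 v=2: → [0,3); WM=0
i=1 t=4 v=9: → [3,6); WM=2
i=2 t=5 v=4: → [3,6); WM=3; [0,3) fires=1
i=3 t=7 v=2: → [6,9); WM=5
i=4 t=4 v=2: → [3,6); WM=5
i=5 t=7 v=5: → [6,9); WM=5
i=6 t=7 v=9: → [6,9); WM=5
i=7 t=8 v=2: → [6,9); WM=6; [3,6) fires=3
i=8 t=9 v=5: → [9,12); WM=7
i=9 t=13 v=1: → [12,15); WM=11; [6,9) fires=4
i=10 t=16 v=9: → [15,18); WM=14; [9,12) fires=1
i=11 t=15 v=5: → [15,18); WM=14
i=12 t=17 v=9: → [15,18); WM=15; [12,15) fires=1
i=13 t=17 v=7: → [15,18); WM=15
i=14 t=18 v=8: → [18,21); WM=16
i=15 t=17 v=8: → [15,18); WM=16

[0,3)=1 [3,6)=3 [6,9)=4 [9,12)=1 [12,15)=1 [15,18)=5 [18,21)=1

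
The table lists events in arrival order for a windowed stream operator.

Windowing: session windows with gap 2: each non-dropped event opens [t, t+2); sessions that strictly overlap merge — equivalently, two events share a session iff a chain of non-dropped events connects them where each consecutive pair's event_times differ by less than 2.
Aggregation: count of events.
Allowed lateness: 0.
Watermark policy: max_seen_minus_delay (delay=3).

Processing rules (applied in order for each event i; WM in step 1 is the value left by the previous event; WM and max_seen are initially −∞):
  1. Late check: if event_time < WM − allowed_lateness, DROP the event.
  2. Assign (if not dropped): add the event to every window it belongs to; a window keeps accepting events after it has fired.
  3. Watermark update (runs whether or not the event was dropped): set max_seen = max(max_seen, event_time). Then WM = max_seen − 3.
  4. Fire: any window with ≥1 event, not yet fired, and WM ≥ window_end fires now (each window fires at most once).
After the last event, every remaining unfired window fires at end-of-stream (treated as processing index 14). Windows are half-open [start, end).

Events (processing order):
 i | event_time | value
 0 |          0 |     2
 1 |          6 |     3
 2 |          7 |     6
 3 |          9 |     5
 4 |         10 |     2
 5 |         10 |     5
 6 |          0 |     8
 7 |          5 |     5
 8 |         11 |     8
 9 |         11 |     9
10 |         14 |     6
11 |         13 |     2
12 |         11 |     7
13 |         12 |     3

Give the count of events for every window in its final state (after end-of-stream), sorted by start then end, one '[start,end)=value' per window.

[0,2)=1 [6,9)=2 [9,16)=9

i=0 t=0 v=2: → [0,2); WM=-3
i=1 t=6 v=3: → [6,8); WM=3
i=2 t=7 v=6: → [6,9); WM=4
i=3 t=9 v=5: → [9,11); WM=6
i=4 t=10 v=2: → [9,12); WM=7
i=5 t=10 v=5: → [9,12); WM=7
i=6 t=0 v=8: DROP (t<7-0); WM=7
i=7 t=5 v=5: DROP (t<7-0); WM=7
i=8 t=11 v=8: → [9,13); WM=8
i=9 t=11 v=9: → [9,13); WM=8
i=10 t=14 v=6: → [14,16); WM=11
i=11 t=13 v=2: → [13,16); WM=11
i=12 t=11 v=7: → [9,13); WM=11
i=13 t=12 v=3: → [9,16); WM=11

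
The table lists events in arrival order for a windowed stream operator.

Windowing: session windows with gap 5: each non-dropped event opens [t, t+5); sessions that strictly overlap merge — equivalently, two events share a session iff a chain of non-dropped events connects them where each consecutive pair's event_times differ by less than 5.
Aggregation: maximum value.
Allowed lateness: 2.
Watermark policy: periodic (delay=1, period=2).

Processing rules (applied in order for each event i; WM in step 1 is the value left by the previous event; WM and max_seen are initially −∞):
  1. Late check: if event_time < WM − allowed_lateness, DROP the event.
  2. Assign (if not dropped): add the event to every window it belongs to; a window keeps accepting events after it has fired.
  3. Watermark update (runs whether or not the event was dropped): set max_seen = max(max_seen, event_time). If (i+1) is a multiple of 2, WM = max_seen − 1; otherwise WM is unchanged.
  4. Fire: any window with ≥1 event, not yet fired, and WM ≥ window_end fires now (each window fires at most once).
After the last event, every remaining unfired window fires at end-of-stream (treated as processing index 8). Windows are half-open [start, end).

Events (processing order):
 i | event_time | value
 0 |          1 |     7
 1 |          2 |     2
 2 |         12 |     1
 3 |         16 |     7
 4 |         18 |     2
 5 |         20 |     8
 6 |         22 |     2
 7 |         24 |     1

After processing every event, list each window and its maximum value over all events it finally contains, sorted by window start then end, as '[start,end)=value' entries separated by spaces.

i=0 t=1 v=7: → [1,6); WM=−∞
i=1 t=2 v=2: → [1,7); WM=1
i=2 t=12 v=1: → [12,17); WM=1
i=3 t=16 v=7: → [12,21); WM=15
i=4 t=18 v=2: → [12,23); WM=15
i=5 t=20 v=8: → [12,25); WM=19
i=6 t=22 v=2: → [12,27); WM=19
i=7 t=24 v=1: → [12,29); WM=23

[1,7)=7 [12,29)=8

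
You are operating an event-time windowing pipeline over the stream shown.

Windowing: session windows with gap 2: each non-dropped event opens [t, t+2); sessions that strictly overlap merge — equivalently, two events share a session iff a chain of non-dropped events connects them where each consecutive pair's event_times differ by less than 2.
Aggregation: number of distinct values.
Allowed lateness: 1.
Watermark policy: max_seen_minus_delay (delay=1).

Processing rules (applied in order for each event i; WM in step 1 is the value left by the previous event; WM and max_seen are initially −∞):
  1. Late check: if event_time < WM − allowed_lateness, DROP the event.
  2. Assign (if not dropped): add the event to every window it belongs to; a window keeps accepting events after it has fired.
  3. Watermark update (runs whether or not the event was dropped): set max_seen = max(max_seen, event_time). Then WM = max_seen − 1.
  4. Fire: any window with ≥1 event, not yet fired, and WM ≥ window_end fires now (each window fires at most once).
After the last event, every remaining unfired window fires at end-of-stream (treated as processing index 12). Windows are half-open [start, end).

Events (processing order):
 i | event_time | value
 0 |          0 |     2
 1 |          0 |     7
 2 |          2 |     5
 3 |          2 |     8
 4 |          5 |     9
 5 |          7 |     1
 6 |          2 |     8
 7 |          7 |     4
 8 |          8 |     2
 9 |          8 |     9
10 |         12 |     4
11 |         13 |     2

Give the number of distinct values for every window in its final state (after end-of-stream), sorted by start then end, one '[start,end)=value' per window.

[0,2)=2 [2,4)=2 [5,7)=1 [7,10)=4 [12,15)=2

i=0 t=0 v=2: → [0,2); WM=-1
i=1 t=0 v=7: → [0,2); WM=-1
i=2 t=2 v=5: → [2,4); WM=1
i=3 t=2 v=8: → [2,4); WM=1
i=4 t=5 v=9: → [5,7); WM=4
i=5 t=7 v=1: → [7,9); WM=6
i=6 t=2 v=8: DROP (t<6-1); WM=6
i=7 t=7 v=4: → [7,9); WM=6
i=8 t=8 v=2: → [7,10); WM=7
i=9 t=8 v=9: → [7,10); WM=7
i=10 t=12 v=4: → [12,14); WM=11
i=11 t=13 v=2: → [12,15); WM=12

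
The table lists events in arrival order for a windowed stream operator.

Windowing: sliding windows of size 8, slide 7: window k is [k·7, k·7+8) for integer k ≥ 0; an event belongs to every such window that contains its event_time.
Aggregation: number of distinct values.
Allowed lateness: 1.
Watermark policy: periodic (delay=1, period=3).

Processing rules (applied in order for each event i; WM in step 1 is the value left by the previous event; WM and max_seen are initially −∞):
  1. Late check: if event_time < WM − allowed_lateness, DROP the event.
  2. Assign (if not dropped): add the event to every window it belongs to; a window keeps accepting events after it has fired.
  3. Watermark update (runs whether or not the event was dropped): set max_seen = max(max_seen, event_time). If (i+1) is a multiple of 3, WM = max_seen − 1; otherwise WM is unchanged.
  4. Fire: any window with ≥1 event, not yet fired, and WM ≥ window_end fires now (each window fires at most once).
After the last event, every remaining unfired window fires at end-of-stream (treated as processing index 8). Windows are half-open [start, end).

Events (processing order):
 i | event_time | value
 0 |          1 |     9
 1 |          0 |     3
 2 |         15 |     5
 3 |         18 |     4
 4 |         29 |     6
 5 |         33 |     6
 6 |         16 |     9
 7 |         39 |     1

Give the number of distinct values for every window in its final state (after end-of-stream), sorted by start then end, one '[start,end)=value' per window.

[0,8)=2 [14,22)=2 [28,36)=1 [35,43)=1

i=0 t=1 v=9: → [0,8); WM=−∞
i=1 t=0 v=3: → [0,8); WM=−∞
i=2 t=15 v=5: → [14,22); WM=14; [0,8) fires=2
i=3 t=18 v=4: → [14,22); WM=14
i=4 t=29 v=6: → [28,36); WM=14
i=5 t=33 v=6: → [28,36); WM=32; [14,22) fires=2
i=6 t=16 v=9: DROP (t<32-1); WM=32
i=7 t=39 v=1: → [35,43); WM=32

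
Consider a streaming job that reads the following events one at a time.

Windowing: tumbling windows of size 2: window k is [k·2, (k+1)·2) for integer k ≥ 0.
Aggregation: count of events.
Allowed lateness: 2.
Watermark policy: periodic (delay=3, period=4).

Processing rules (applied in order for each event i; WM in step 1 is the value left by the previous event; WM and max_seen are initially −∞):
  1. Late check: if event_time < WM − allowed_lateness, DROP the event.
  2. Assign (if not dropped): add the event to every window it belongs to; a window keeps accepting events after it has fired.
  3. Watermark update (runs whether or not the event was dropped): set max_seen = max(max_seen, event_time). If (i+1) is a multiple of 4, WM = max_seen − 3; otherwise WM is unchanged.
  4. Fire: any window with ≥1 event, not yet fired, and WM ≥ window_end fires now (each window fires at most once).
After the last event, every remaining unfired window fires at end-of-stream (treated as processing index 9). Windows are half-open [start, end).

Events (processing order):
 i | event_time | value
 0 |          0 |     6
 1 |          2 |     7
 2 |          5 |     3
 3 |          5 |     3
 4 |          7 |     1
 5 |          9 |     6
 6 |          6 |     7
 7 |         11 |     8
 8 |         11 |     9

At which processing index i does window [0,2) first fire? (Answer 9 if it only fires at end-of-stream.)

i=0 t=0 v=6: → [0,2); WM=−∞
i=1 t=2 v=7: → [2,4); WM=−∞
i=2 t=5 v=3: → [4,6); WM=−∞
i=3 t=5 v=3: → [4,6); WM=2; [0,2) fires=1
i=4 t=7 v=1: → [6,8); WM=2
i=5 t=9 v=6: → [8,10); WM=2
i=6 t=6 v=7: → [6,8); WM=2
i=7 t=11 v=8: → [10,12); WM=8; [2,4) fires=1 [4,6) fires=2 [6,8) fires=2
i=8 t=11 v=9: → [10,12); WM=8

3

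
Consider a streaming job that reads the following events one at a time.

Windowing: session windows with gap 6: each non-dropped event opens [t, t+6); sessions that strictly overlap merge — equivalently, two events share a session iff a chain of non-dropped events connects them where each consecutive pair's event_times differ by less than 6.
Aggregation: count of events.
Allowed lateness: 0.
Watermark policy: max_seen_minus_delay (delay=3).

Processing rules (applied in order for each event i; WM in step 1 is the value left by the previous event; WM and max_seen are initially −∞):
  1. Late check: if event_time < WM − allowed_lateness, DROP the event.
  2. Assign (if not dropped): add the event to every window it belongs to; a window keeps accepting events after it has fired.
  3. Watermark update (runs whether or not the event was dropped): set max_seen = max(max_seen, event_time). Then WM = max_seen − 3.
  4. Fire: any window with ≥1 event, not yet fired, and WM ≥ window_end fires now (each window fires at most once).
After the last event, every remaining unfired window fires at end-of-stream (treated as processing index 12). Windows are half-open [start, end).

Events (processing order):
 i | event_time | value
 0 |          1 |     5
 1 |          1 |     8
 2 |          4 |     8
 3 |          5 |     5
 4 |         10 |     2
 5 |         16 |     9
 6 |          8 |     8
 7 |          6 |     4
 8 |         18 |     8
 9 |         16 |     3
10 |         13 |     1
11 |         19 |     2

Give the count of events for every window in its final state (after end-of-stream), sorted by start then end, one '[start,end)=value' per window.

[1,16)=5 [16,25)=4

i=0 t=1 v=5: → [1,7); WM=-2
i=1 t=1 v=8: → [1,7); WM=-2
i=2 t=4 v=8: → [1,10); WM=1
i=3 t=5 v=5: → [1,11); WM=2
i=4 t=10 v=2: → [1,16); WM=7
i=5 t=16 v=9: → [16,22); WM=13
i=6 t=8 v=8: DROP (t<13-0); WM=13
i=7 t=6 v=4: DROP (t<13-0); WM=13
i=8 t=18 v=8: → [16,24); WM=15
i=9 t=16 v=3: → [16,24); WM=15
i=10 t=13 v=1: DROP (t<15-0); WM=15
i=11 t=19 v=2: → [16,25); WM=16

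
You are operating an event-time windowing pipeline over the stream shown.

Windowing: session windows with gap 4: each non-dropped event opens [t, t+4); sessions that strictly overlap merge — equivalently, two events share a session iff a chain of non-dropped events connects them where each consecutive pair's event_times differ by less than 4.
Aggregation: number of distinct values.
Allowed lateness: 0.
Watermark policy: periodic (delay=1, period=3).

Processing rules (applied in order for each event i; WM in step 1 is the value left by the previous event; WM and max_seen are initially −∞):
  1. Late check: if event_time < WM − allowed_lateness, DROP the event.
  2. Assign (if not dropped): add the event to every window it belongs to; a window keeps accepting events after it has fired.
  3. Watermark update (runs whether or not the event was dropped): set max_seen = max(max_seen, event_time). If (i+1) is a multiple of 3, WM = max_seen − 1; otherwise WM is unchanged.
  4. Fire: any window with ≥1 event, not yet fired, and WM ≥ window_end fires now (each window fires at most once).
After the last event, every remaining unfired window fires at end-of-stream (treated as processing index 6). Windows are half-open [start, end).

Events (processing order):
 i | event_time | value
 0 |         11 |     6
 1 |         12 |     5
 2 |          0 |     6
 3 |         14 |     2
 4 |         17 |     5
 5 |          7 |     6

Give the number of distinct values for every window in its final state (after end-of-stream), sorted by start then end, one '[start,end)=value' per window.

i=0 t=11 v=6: → [11,15); WM=−∞
i=1 t=12 v=5: → [11,16); WM=−∞
i=2 t=0 v=6: → [0,4); WM=11
i=3 t=14 v=2: → [11,18); WM=11
i=4 t=17 v=5: → [11,21); WM=11
i=5 t=7 v=6: DROP (t<11-0); WM=16

[0,4)=1 [11,21)=3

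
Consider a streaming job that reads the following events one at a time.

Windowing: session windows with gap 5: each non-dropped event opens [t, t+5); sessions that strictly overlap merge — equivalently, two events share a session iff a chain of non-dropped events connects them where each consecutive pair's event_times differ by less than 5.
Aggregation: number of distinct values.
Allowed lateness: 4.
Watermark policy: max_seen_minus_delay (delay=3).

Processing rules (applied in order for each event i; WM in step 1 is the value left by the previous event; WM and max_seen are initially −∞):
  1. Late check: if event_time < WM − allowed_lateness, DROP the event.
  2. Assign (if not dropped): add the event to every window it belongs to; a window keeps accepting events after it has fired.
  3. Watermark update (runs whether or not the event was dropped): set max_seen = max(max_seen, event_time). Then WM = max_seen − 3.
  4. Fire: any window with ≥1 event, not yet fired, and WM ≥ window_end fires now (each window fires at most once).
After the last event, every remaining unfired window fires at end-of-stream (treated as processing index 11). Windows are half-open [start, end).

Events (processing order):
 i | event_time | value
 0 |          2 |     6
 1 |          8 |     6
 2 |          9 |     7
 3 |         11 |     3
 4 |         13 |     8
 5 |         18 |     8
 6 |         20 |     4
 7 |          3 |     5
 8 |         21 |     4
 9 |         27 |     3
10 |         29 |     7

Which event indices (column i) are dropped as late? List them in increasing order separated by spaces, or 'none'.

7

i=0 t=2 v=6: → [2,7); WM=-1
i=1 t=8 v=6: → [8,13); WM=5
i=2 t=9 v=7: → [8,14); WM=6
i=3 t=11 v=3: → [8,16); WM=8
i=4 t=13 v=8: → [8,18); WM=10
i=5 t=18 v=8: → [18,23); WM=15
i=6 t=20 v=4: → [18,25); WM=17
i=7 t=3 v=5: DROP (t<17-4); WM=17
i=8 t=21 v=4: → [18,26); WM=18
i=9 t=27 v=3: → [27,32); WM=24
i=10 t=29 v=7: → [27,34); WM=26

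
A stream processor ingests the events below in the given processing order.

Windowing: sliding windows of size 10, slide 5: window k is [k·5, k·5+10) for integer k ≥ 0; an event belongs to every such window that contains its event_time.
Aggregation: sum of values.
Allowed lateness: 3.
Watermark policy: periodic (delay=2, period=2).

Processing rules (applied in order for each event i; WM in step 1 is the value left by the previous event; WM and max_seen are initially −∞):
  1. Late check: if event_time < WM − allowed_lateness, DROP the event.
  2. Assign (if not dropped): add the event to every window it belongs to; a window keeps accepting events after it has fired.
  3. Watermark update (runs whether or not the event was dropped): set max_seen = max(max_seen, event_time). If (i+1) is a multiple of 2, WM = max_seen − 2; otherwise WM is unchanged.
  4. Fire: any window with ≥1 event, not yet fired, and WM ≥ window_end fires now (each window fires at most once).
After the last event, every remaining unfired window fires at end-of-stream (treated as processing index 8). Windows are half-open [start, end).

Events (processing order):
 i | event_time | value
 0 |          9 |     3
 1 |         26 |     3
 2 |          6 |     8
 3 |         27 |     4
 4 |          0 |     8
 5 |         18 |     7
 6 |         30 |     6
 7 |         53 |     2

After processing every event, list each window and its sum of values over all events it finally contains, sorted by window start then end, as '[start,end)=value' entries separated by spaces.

i=0 t=9 v=3: → [5,15),[0,10); WM=−∞
i=1 t=26 v=3: → [25,35),[20,30); WM=24; [0,10) fires=3 [5,15) fires=3
i=2 t=6 v=8: DROP (t<24-3); WM=24
i=3 t=27 v=4: → [25,35),[20,30); WM=25
i=4 t=0 v=8: DROP (t<25-3); WM=25
i=5 t=18 v=7: DROP (t<25-3); WM=25
i=6 t=30 v=6: → [30,40),[25,35); WM=25
i=7 t=53 v=2: → [50,60),[45,55); WM=51; [20,30) fires=7 [25,35) fires=13 [30,40) fires=6

[0,10)=3 [5,15)=3 [20,30)=7 [25,35)=13 [30,40)=6 [45,55)=2 [50,60)=2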